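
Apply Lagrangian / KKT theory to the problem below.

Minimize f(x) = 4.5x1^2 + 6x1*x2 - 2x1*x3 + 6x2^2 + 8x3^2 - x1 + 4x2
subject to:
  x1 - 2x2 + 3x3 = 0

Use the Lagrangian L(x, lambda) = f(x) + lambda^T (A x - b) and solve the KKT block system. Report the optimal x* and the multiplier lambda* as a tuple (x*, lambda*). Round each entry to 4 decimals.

Form the Lagrangian:
  L(x, lambda) = (1/2) x^T Q x + c^T x + lambda^T (A x - b)
Stationarity (grad_x L = 0): Q x + c + A^T lambda = 0.
Primal feasibility: A x = b.

This gives the KKT block system:
  [ Q   A^T ] [ x     ]   [-c ]
  [ A    0  ] [ lambda ] = [ b ]

Solving the linear system:
  x*      = (0.1023, -0.2153, -0.1776)
  lambda* = (1.0154)
  f(x*)   = -0.4817

x* = (0.1023, -0.2153, -0.1776), lambda* = (1.0154)


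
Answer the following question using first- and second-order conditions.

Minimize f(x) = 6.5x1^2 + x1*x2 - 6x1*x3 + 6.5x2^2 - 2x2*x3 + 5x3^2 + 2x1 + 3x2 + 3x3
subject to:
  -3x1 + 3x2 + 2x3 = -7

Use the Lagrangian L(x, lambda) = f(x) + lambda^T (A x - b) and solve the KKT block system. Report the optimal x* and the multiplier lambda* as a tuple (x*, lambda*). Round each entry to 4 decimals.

Form the Lagrangian:
  L(x, lambda) = (1/2) x^T Q x + c^T x + lambda^T (A x - b)
Stationarity (grad_x L = 0): Q x + c + A^T lambda = 0.
Primal feasibility: A x = b.

This gives the KKT block system:
  [ Q   A^T ] [ x     ]   [-c ]
  [ A    0  ] [ lambda ] = [ b ]

Solving the linear system:
  x*      = (0.285, -1.2912, -1.1358)
  lambda* = (3.7428)
  f(x*)   = 9.7443

x* = (0.285, -1.2912, -1.1358), lambda* = (3.7428)


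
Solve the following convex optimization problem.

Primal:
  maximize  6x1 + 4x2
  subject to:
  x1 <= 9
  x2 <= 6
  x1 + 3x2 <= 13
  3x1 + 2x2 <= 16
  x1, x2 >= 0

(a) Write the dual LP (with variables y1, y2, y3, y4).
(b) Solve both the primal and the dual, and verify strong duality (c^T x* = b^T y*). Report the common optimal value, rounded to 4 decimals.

The standard primal-dual pair for 'max c^T x s.t. A x <= b, x >= 0' is:
  Dual:  min b^T y  s.t.  A^T y >= c,  y >= 0.

So the dual LP is:
  minimize  9y1 + 6y2 + 13y3 + 16y4
  subject to:
    y1 + y3 + 3y4 >= 6
    y2 + 3y3 + 2y4 >= 4
    y1, y2, y3, y4 >= 0

Solving the primal: x* = (5.3333, 0).
  primal value c^T x* = 32.
Solving the dual: y* = (0, 0, 0, 2).
  dual value b^T y* = 32.
Strong duality: c^T x* = b^T y*. Confirmed.

32


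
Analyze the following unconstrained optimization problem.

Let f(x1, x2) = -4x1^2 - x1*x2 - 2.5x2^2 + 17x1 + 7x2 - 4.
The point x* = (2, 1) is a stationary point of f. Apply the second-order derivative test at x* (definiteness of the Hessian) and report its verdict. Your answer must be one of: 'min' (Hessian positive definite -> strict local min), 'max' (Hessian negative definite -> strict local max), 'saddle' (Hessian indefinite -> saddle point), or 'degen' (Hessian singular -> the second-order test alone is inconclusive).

Compute the Hessian H = grad^2 f:
  H = [[-8, -1], [-1, -5]]
Verify stationarity: grad f(x*) = H x* + g = (0, 0).
Eigenvalues of H: -8.3028, -4.6972.
Both eigenvalues < 0, so H is negative definite -> x* is a strict local max.

max


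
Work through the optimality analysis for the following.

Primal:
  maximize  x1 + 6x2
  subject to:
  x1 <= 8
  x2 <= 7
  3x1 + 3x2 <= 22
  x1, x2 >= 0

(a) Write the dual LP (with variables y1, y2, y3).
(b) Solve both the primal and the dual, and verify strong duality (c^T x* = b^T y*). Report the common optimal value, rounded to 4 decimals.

The standard primal-dual pair for 'max c^T x s.t. A x <= b, x >= 0' is:
  Dual:  min b^T y  s.t.  A^T y >= c,  y >= 0.

So the dual LP is:
  minimize  8y1 + 7y2 + 22y3
  subject to:
    y1 + 3y3 >= 1
    y2 + 3y3 >= 6
    y1, y2, y3 >= 0

Solving the primal: x* = (0.3333, 7).
  primal value c^T x* = 42.3333.
Solving the dual: y* = (0, 5, 0.3333).
  dual value b^T y* = 42.3333.
Strong duality: c^T x* = b^T y*. Confirmed.

42.3333


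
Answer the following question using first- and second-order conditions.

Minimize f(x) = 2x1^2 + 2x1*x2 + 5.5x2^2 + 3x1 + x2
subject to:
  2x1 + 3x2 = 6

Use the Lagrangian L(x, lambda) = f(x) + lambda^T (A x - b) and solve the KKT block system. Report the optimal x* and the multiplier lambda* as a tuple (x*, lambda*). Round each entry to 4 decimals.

Form the Lagrangian:
  L(x, lambda) = (1/2) x^T Q x + c^T x + lambda^T (A x - b)
Stationarity (grad_x L = 0): Q x + c + A^T lambda = 0.
Primal feasibility: A x = b.

This gives the KKT block system:
  [ Q   A^T ] [ x     ]   [-c ]
  [ A    0  ] [ lambda ] = [ b ]

Solving the linear system:
  x*      = (1.3393, 1.1071)
  lambda* = (-5.2857)
  f(x*)   = 18.4196

x* = (1.3393, 1.1071), lambda* = (-5.2857)


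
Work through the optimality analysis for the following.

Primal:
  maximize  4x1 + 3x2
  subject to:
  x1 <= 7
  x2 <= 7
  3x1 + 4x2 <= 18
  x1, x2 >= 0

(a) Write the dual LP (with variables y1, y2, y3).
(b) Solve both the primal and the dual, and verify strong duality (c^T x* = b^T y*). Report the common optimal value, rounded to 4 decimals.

The standard primal-dual pair for 'max c^T x s.t. A x <= b, x >= 0' is:
  Dual:  min b^T y  s.t.  A^T y >= c,  y >= 0.

So the dual LP is:
  minimize  7y1 + 7y2 + 18y3
  subject to:
    y1 + 3y3 >= 4
    y2 + 4y3 >= 3
    y1, y2, y3 >= 0

Solving the primal: x* = (6, 0).
  primal value c^T x* = 24.
Solving the dual: y* = (0, 0, 1.3333).
  dual value b^T y* = 24.
Strong duality: c^T x* = b^T y*. Confirmed.

24


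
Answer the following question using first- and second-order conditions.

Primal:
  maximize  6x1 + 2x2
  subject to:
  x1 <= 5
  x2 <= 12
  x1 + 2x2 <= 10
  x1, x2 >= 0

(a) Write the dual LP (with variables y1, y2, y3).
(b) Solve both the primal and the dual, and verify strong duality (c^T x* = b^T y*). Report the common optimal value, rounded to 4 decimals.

The standard primal-dual pair for 'max c^T x s.t. A x <= b, x >= 0' is:
  Dual:  min b^T y  s.t.  A^T y >= c,  y >= 0.

So the dual LP is:
  minimize  5y1 + 12y2 + 10y3
  subject to:
    y1 + y3 >= 6
    y2 + 2y3 >= 2
    y1, y2, y3 >= 0

Solving the primal: x* = (5, 2.5).
  primal value c^T x* = 35.
Solving the dual: y* = (5, 0, 1).
  dual value b^T y* = 35.
Strong duality: c^T x* = b^T y*. Confirmed.

35


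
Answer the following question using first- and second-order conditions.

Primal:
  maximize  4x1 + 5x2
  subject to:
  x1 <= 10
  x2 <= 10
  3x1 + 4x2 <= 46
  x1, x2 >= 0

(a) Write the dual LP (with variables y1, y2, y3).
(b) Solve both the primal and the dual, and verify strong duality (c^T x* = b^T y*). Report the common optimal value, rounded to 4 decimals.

The standard primal-dual pair for 'max c^T x s.t. A x <= b, x >= 0' is:
  Dual:  min b^T y  s.t.  A^T y >= c,  y >= 0.

So the dual LP is:
  minimize  10y1 + 10y2 + 46y3
  subject to:
    y1 + 3y3 >= 4
    y2 + 4y3 >= 5
    y1, y2, y3 >= 0

Solving the primal: x* = (10, 4).
  primal value c^T x* = 60.
Solving the dual: y* = (0.25, 0, 1.25).
  dual value b^T y* = 60.
Strong duality: c^T x* = b^T y*. Confirmed.

60


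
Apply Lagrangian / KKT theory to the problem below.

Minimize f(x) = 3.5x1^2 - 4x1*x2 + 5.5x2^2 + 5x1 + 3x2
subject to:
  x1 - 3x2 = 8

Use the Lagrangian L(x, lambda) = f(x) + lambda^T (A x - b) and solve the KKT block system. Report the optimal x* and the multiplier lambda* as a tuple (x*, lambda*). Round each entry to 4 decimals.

Form the Lagrangian:
  L(x, lambda) = (1/2) x^T Q x + c^T x + lambda^T (A x - b)
Stationarity (grad_x L = 0): Q x + c + A^T lambda = 0.
Primal feasibility: A x = b.

This gives the KKT block system:
  [ Q   A^T ] [ x     ]   [-c ]
  [ A    0  ] [ lambda ] = [ b ]

Solving the linear system:
  x*      = (-1.24, -3.08)
  lambda* = (-8.64)
  f(x*)   = 26.84

x* = (-1.24, -3.08), lambda* = (-8.64)


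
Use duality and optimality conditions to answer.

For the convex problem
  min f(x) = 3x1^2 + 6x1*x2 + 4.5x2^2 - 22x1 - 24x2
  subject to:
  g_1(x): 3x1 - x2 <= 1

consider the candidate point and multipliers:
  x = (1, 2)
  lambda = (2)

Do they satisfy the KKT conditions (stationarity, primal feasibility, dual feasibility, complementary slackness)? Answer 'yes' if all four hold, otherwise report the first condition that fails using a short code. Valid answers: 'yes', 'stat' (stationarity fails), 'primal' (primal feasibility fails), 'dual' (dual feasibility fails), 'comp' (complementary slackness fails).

Gradient of f: grad f(x) = Q x + c = (-4, 0)
Constraint values g_i(x) = a_i^T x - b_i:
  g_1((1, 2)) = 0
Stationarity residual: grad f(x) + sum_i lambda_i a_i = (2, -2)
  -> stationarity FAILS
Primal feasibility (all g_i <= 0): OK
Dual feasibility (all lambda_i >= 0): OK
Complementary slackness (lambda_i * g_i(x) = 0 for all i): OK

Verdict: the first failing condition is stationarity -> stat.

stat


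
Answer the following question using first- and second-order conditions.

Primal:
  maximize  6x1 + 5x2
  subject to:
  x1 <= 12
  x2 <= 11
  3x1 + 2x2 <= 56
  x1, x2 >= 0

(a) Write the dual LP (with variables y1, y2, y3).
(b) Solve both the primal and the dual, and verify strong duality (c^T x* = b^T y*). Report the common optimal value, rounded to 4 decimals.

The standard primal-dual pair for 'max c^T x s.t. A x <= b, x >= 0' is:
  Dual:  min b^T y  s.t.  A^T y >= c,  y >= 0.

So the dual LP is:
  minimize  12y1 + 11y2 + 56y3
  subject to:
    y1 + 3y3 >= 6
    y2 + 2y3 >= 5
    y1, y2, y3 >= 0

Solving the primal: x* = (11.3333, 11).
  primal value c^T x* = 123.
Solving the dual: y* = (0, 1, 2).
  dual value b^T y* = 123.
Strong duality: c^T x* = b^T y*. Confirmed.

123


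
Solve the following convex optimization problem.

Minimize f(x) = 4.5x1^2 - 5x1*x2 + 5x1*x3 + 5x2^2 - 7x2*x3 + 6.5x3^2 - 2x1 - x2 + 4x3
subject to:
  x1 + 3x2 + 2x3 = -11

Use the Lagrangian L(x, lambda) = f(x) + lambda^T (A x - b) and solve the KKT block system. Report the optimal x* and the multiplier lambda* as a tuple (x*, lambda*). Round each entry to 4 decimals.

Form the Lagrangian:
  L(x, lambda) = (1/2) x^T Q x + c^T x + lambda^T (A x - b)
Stationarity (grad_x L = 0): Q x + c + A^T lambda = 0.
Primal feasibility: A x = b.

This gives the KKT block system:
  [ Q   A^T ] [ x     ]   [-c ]
  [ A    0  ] [ lambda ] = [ b ]

Solving the linear system:
  x*      = (-0.3484, -2.2986, -1.8779)
  lambda* = (3.0327)
  f(x*)   = 14.4215

x* = (-0.3484, -2.2986, -1.8779), lambda* = (3.0327)


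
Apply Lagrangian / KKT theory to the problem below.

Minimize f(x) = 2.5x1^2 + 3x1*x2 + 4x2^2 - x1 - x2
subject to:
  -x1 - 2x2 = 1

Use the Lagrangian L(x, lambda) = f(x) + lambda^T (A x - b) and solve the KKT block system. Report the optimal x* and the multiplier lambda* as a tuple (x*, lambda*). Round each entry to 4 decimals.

Form the Lagrangian:
  L(x, lambda) = (1/2) x^T Q x + c^T x + lambda^T (A x - b)
Stationarity (grad_x L = 0): Q x + c + A^T lambda = 0.
Primal feasibility: A x = b.

This gives the KKT block system:
  [ Q   A^T ] [ x     ]   [-c ]
  [ A    0  ] [ lambda ] = [ b ]

Solving the linear system:
  x*      = (0, -0.5)
  lambda* = (-2.5)
  f(x*)   = 1.5

x* = (0, -0.5), lambda* = (-2.5)


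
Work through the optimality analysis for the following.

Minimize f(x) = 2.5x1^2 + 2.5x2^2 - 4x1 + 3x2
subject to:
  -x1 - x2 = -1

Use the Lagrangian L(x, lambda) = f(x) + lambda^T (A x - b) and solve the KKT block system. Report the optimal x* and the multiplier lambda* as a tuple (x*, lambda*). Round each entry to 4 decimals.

Form the Lagrangian:
  L(x, lambda) = (1/2) x^T Q x + c^T x + lambda^T (A x - b)
Stationarity (grad_x L = 0): Q x + c + A^T lambda = 0.
Primal feasibility: A x = b.

This gives the KKT block system:
  [ Q   A^T ] [ x     ]   [-c ]
  [ A    0  ] [ lambda ] = [ b ]

Solving the linear system:
  x*      = (1.2, -0.2)
  lambda* = (2)
  f(x*)   = -1.7

x* = (1.2, -0.2), lambda* = (2)


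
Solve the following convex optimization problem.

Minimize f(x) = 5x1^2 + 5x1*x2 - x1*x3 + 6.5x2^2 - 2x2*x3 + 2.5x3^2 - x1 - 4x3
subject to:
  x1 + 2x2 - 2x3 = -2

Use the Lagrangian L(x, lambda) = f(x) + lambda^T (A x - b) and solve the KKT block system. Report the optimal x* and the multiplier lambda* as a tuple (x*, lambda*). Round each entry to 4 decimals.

Form the Lagrangian:
  L(x, lambda) = (1/2) x^T Q x + c^T x + lambda^T (A x - b)
Stationarity (grad_x L = 0): Q x + c + A^T lambda = 0.
Primal feasibility: A x = b.

This gives the KKT block system:
  [ Q   A^T ] [ x     ]   [-c ]
  [ A    0  ] [ lambda ] = [ b ]

Solving the linear system:
  x*      = (0.1369, 0.0177, 1.0861)
  lambda* = (0.6291)
  f(x*)   = -1.6115

x* = (0.1369, 0.0177, 1.0861), lambda* = (0.6291)


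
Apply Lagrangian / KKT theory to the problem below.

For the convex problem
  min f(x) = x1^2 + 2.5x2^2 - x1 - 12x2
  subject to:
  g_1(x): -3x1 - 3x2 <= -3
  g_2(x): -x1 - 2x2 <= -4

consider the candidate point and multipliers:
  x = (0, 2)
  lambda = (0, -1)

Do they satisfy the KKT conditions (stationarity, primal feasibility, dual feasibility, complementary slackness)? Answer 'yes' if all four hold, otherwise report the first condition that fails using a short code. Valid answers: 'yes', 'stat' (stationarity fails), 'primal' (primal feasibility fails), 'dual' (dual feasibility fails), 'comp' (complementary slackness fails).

Gradient of f: grad f(x) = Q x + c = (-1, -2)
Constraint values g_i(x) = a_i^T x - b_i:
  g_1((0, 2)) = -3
  g_2((0, 2)) = 0
Stationarity residual: grad f(x) + sum_i lambda_i a_i = (0, 0)
  -> stationarity OK
Primal feasibility (all g_i <= 0): OK
Dual feasibility (all lambda_i >= 0): FAILS
Complementary slackness (lambda_i * g_i(x) = 0 for all i): OK

Verdict: the first failing condition is dual_feasibility -> dual.

dual


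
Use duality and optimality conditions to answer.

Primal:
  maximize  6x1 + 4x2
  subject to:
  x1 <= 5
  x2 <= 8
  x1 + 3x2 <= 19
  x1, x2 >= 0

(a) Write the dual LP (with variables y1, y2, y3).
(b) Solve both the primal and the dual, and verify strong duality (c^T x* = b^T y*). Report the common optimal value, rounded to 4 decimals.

The standard primal-dual pair for 'max c^T x s.t. A x <= b, x >= 0' is:
  Dual:  min b^T y  s.t.  A^T y >= c,  y >= 0.

So the dual LP is:
  minimize  5y1 + 8y2 + 19y3
  subject to:
    y1 + y3 >= 6
    y2 + 3y3 >= 4
    y1, y2, y3 >= 0

Solving the primal: x* = (5, 4.6667).
  primal value c^T x* = 48.6667.
Solving the dual: y* = (4.6667, 0, 1.3333).
  dual value b^T y* = 48.6667.
Strong duality: c^T x* = b^T y*. Confirmed.

48.6667


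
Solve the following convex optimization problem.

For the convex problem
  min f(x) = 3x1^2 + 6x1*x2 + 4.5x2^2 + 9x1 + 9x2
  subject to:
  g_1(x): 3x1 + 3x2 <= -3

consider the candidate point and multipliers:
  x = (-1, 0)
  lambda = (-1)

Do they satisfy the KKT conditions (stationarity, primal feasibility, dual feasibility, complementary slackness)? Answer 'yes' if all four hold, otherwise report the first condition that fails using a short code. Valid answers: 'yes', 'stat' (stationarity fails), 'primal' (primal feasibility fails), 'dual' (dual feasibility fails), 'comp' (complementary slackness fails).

Gradient of f: grad f(x) = Q x + c = (3, 3)
Constraint values g_i(x) = a_i^T x - b_i:
  g_1((-1, 0)) = 0
Stationarity residual: grad f(x) + sum_i lambda_i a_i = (0, 0)
  -> stationarity OK
Primal feasibility (all g_i <= 0): OK
Dual feasibility (all lambda_i >= 0): FAILS
Complementary slackness (lambda_i * g_i(x) = 0 for all i): OK

Verdict: the first failing condition is dual_feasibility -> dual.

dual


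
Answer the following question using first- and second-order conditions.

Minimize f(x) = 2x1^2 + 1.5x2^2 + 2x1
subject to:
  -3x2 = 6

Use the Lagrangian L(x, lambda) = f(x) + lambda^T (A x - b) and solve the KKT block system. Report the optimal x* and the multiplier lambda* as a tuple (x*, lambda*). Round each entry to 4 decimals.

Form the Lagrangian:
  L(x, lambda) = (1/2) x^T Q x + c^T x + lambda^T (A x - b)
Stationarity (grad_x L = 0): Q x + c + A^T lambda = 0.
Primal feasibility: A x = b.

This gives the KKT block system:
  [ Q   A^T ] [ x     ]   [-c ]
  [ A    0  ] [ lambda ] = [ b ]

Solving the linear system:
  x*      = (-0.5, -2)
  lambda* = (-2)
  f(x*)   = 5.5

x* = (-0.5, -2), lambda* = (-2)


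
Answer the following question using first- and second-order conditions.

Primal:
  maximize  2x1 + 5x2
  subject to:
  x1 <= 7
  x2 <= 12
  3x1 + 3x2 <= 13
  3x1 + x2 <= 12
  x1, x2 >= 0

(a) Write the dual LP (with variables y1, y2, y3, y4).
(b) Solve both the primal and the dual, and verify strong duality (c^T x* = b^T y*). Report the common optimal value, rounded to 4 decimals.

The standard primal-dual pair for 'max c^T x s.t. A x <= b, x >= 0' is:
  Dual:  min b^T y  s.t.  A^T y >= c,  y >= 0.

So the dual LP is:
  minimize  7y1 + 12y2 + 13y3 + 12y4
  subject to:
    y1 + 3y3 + 3y4 >= 2
    y2 + 3y3 + y4 >= 5
    y1, y2, y3, y4 >= 0

Solving the primal: x* = (0, 4.3333).
  primal value c^T x* = 21.6667.
Solving the dual: y* = (0, 0, 1.6667, 0).
  dual value b^T y* = 21.6667.
Strong duality: c^T x* = b^T y*. Confirmed.

21.6667


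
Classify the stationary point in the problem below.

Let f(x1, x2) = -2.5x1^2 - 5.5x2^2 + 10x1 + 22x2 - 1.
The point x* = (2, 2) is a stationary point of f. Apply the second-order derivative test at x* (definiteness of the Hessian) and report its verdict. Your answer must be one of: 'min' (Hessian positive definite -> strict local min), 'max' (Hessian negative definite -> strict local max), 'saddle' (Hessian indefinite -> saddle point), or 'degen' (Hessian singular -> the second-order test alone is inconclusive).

Compute the Hessian H = grad^2 f:
  H = [[-5, 0], [0, -11]]
Verify stationarity: grad f(x*) = H x* + g = (0, 0).
Eigenvalues of H: -11, -5.
Both eigenvalues < 0, so H is negative definite -> x* is a strict local max.

max


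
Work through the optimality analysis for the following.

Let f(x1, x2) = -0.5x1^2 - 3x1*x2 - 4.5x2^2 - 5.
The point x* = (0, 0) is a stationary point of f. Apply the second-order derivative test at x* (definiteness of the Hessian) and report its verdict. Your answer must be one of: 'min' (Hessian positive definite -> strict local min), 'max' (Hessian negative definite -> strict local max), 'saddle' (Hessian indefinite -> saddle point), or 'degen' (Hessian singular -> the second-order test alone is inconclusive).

Compute the Hessian H = grad^2 f:
  H = [[-1, -3], [-3, -9]]
Verify stationarity: grad f(x*) = H x* + g = (0, 0).
Eigenvalues of H: -10, 0.
H has a zero eigenvalue (singular; negative semidefinite but not definite), so H is neither positive definite, negative definite, nor indefinite. The second-order test alone is inconclusive -> degen.
(Indeed, f is constant along the null direction of H through x*, so x* is not a strict local extremum.)

degen


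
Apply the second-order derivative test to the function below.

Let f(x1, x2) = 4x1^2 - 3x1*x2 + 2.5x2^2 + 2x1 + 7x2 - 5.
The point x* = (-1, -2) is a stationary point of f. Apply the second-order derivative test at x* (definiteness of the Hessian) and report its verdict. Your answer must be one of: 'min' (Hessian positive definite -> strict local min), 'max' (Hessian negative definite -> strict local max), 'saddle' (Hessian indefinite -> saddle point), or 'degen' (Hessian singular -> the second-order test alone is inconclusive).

Compute the Hessian H = grad^2 f:
  H = [[8, -3], [-3, 5]]
Verify stationarity: grad f(x*) = H x* + g = (0, 0).
Eigenvalues of H: 3.1459, 9.8541.
Both eigenvalues > 0, so H is positive definite -> x* is a strict local min.

min


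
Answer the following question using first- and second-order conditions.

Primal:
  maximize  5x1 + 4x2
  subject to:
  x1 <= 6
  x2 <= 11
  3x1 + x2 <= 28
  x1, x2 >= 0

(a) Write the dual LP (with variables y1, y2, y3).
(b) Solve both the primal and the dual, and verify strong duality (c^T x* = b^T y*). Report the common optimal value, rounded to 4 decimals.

The standard primal-dual pair for 'max c^T x s.t. A x <= b, x >= 0' is:
  Dual:  min b^T y  s.t.  A^T y >= c,  y >= 0.

So the dual LP is:
  minimize  6y1 + 11y2 + 28y3
  subject to:
    y1 + 3y3 >= 5
    y2 + y3 >= 4
    y1, y2, y3 >= 0

Solving the primal: x* = (5.6667, 11).
  primal value c^T x* = 72.3333.
Solving the dual: y* = (0, 2.3333, 1.6667).
  dual value b^T y* = 72.3333.
Strong duality: c^T x* = b^T y*. Confirmed.

72.3333


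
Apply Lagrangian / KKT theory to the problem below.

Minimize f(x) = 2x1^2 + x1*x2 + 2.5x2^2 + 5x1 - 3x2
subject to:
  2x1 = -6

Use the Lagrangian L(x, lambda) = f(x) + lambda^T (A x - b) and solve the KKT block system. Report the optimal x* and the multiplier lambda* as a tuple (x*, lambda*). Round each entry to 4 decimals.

Form the Lagrangian:
  L(x, lambda) = (1/2) x^T Q x + c^T x + lambda^T (A x - b)
Stationarity (grad_x L = 0): Q x + c + A^T lambda = 0.
Primal feasibility: A x = b.

This gives the KKT block system:
  [ Q   A^T ] [ x     ]   [-c ]
  [ A    0  ] [ lambda ] = [ b ]

Solving the linear system:
  x*      = (-3, 1.2)
  lambda* = (2.9)
  f(x*)   = -0.6

x* = (-3, 1.2), lambda* = (2.9)


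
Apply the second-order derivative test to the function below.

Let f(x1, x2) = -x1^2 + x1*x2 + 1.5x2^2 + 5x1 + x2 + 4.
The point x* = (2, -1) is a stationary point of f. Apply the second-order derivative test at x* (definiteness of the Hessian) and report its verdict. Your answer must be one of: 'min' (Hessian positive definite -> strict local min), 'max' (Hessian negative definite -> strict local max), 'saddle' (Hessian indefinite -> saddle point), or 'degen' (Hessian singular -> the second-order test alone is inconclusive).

Compute the Hessian H = grad^2 f:
  H = [[-2, 1], [1, 3]]
Verify stationarity: grad f(x*) = H x* + g = (0, 0).
Eigenvalues of H: -2.1926, 3.1926.
Eigenvalues have mixed signs, so H is indefinite -> x* is a saddle point.

saddle


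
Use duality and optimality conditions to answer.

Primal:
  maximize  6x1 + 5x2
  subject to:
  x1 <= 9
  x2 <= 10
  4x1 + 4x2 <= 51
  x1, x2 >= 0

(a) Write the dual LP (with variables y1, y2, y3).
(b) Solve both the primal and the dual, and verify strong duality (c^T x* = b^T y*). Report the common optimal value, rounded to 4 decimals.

The standard primal-dual pair for 'max c^T x s.t. A x <= b, x >= 0' is:
  Dual:  min b^T y  s.t.  A^T y >= c,  y >= 0.

So the dual LP is:
  minimize  9y1 + 10y2 + 51y3
  subject to:
    y1 + 4y3 >= 6
    y2 + 4y3 >= 5
    y1, y2, y3 >= 0

Solving the primal: x* = (9, 3.75).
  primal value c^T x* = 72.75.
Solving the dual: y* = (1, 0, 1.25).
  dual value b^T y* = 72.75.
Strong duality: c^T x* = b^T y*. Confirmed.

72.75


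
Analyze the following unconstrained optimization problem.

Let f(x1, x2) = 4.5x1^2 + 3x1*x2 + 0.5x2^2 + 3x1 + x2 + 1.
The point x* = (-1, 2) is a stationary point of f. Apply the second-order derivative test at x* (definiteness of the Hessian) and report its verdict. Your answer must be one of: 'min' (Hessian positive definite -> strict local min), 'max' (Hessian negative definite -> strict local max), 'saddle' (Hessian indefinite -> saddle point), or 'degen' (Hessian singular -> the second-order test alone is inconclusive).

Compute the Hessian H = grad^2 f:
  H = [[9, 3], [3, 1]]
Verify stationarity: grad f(x*) = H x* + g = (0, 0).
Eigenvalues of H: 0, 10.
H has a zero eigenvalue (singular; positive semidefinite but not definite), so H is neither positive definite, negative definite, nor indefinite. The second-order test alone is inconclusive -> degen.
(Indeed, f is constant along the null direction of H through x*, so x* is not a strict local extremum.)

degen


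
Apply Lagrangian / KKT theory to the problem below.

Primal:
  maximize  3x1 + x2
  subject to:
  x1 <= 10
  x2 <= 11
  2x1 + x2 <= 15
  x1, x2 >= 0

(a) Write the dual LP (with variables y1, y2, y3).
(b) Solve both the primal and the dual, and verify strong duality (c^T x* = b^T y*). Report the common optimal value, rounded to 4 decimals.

The standard primal-dual pair for 'max c^T x s.t. A x <= b, x >= 0' is:
  Dual:  min b^T y  s.t.  A^T y >= c,  y >= 0.

So the dual LP is:
  minimize  10y1 + 11y2 + 15y3
  subject to:
    y1 + 2y3 >= 3
    y2 + y3 >= 1
    y1, y2, y3 >= 0

Solving the primal: x* = (7.5, 0).
  primal value c^T x* = 22.5.
Solving the dual: y* = (0, 0, 1.5).
  dual value b^T y* = 22.5.
Strong duality: c^T x* = b^T y*. Confirmed.

22.5


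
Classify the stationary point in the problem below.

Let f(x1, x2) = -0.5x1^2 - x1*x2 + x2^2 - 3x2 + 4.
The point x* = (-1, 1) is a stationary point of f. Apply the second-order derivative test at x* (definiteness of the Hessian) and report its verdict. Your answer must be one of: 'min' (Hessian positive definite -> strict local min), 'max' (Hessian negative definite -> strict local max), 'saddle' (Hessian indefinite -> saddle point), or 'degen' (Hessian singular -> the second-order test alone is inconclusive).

Compute the Hessian H = grad^2 f:
  H = [[-1, -1], [-1, 2]]
Verify stationarity: grad f(x*) = H x* + g = (0, 0).
Eigenvalues of H: -1.3028, 2.3028.
Eigenvalues have mixed signs, so H is indefinite -> x* is a saddle point.

saddle


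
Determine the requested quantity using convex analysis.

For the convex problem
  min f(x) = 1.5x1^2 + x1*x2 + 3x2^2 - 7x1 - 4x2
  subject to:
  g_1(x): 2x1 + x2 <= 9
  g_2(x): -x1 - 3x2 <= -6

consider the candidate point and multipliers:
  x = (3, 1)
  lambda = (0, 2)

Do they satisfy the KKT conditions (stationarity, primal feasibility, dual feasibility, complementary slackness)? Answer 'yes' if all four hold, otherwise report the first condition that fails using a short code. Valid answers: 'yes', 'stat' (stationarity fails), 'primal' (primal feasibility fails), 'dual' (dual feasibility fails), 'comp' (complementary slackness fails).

Gradient of f: grad f(x) = Q x + c = (3, 5)
Constraint values g_i(x) = a_i^T x - b_i:
  g_1((3, 1)) = -2
  g_2((3, 1)) = 0
Stationarity residual: grad f(x) + sum_i lambda_i a_i = (1, -1)
  -> stationarity FAILS
Primal feasibility (all g_i <= 0): OK
Dual feasibility (all lambda_i >= 0): OK
Complementary slackness (lambda_i * g_i(x) = 0 for all i): OK

Verdict: the first failing condition is stationarity -> stat.

stat


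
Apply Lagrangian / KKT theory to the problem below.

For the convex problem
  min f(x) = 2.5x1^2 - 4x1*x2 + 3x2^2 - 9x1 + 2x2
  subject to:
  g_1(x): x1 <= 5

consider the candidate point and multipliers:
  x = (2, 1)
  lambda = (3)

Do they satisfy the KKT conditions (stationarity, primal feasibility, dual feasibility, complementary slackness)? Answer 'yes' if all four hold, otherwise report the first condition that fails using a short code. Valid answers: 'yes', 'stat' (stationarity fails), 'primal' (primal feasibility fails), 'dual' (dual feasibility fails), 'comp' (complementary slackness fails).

Gradient of f: grad f(x) = Q x + c = (-3, 0)
Constraint values g_i(x) = a_i^T x - b_i:
  g_1((2, 1)) = -3
Stationarity residual: grad f(x) + sum_i lambda_i a_i = (0, 0)
  -> stationarity OK
Primal feasibility (all g_i <= 0): OK
Dual feasibility (all lambda_i >= 0): OK
Complementary slackness (lambda_i * g_i(x) = 0 for all i): FAILS

Verdict: the first failing condition is complementary_slackness -> comp.

comp


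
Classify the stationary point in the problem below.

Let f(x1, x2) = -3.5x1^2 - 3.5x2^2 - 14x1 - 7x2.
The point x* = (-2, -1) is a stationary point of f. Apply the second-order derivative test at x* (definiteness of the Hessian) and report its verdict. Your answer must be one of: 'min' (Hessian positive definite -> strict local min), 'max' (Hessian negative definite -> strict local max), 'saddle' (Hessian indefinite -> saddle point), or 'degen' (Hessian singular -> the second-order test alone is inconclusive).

Compute the Hessian H = grad^2 f:
  H = [[-7, 0], [0, -7]]
Verify stationarity: grad f(x*) = H x* + g = (0, 0).
Eigenvalues of H: -7, -7.
Both eigenvalues < 0, so H is negative definite -> x* is a strict local max.

max


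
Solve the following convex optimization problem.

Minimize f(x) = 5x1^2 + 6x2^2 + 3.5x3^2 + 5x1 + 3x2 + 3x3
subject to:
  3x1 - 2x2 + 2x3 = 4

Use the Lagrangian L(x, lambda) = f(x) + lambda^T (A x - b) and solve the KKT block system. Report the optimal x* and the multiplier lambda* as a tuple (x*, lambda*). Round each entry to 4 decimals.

Form the Lagrangian:
  L(x, lambda) = (1/2) x^T Q x + c^T x + lambda^T (A x - b)
Stationarity (grad_x L = 0): Q x + c + A^T lambda = 0.
Primal feasibility: A x = b.

This gives the KKT block system:
  [ Q   A^T ] [ x     ]   [-c ]
  [ A    0  ] [ lambda ] = [ b ]

Solving the linear system:
  x*      = (0.4736, -0.7909, 0.4987)
  lambda* = (-3.2454)
  f(x*)   = 7.2365

x* = (0.4736, -0.7909, 0.4987), lambda* = (-3.2454)


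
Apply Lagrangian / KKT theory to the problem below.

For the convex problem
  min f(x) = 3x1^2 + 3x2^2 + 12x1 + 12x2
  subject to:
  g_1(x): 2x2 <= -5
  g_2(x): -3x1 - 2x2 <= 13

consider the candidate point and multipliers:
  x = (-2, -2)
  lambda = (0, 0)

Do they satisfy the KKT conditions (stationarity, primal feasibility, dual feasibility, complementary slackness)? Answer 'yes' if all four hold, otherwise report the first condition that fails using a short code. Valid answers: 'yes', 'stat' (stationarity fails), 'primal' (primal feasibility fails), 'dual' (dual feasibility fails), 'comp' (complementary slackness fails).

Gradient of f: grad f(x) = Q x + c = (0, 0)
Constraint values g_i(x) = a_i^T x - b_i:
  g_1((-2, -2)) = 1
  g_2((-2, -2)) = -3
Stationarity residual: grad f(x) + sum_i lambda_i a_i = (0, 0)
  -> stationarity OK
Primal feasibility (all g_i <= 0): FAILS
Dual feasibility (all lambda_i >= 0): OK
Complementary slackness (lambda_i * g_i(x) = 0 for all i): OK

Verdict: the first failing condition is primal_feasibility -> primal.

primal


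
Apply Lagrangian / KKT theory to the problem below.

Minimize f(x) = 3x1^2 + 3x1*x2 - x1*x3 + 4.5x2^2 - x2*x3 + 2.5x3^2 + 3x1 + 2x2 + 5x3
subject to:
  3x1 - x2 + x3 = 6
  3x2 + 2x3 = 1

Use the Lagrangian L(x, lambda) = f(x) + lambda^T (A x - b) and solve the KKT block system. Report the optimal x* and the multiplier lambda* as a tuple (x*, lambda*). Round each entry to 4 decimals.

Form the Lagrangian:
  L(x, lambda) = (1/2) x^T Q x + c^T x + lambda^T (A x - b)
Stationarity (grad_x L = 0): Q x + c + A^T lambda = 0.
Primal feasibility: A x = b.

This gives the KKT block system:
  [ Q   A^T ] [ x     ]   [-c ]
  [ A    0  ] [ lambda ] = [ b ]

Solving the linear system:
  x*      = (1.6006, -0.2792, 0.9189)
  lambda* = (-3.6158, -2.3286)
  f(x*)   = 16.4304

x* = (1.6006, -0.2792, 0.9189), lambda* = (-3.6158, -2.3286)


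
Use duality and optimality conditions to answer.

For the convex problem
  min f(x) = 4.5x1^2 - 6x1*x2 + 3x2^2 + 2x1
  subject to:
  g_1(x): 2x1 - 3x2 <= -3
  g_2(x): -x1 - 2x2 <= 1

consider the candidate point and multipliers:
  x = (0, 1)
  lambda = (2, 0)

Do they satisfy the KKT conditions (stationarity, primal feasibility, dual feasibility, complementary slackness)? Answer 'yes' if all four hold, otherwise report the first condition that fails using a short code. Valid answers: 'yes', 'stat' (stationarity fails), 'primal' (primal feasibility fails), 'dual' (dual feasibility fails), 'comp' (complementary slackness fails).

Gradient of f: grad f(x) = Q x + c = (-4, 6)
Constraint values g_i(x) = a_i^T x - b_i:
  g_1((0, 1)) = 0
  g_2((0, 1)) = -3
Stationarity residual: grad f(x) + sum_i lambda_i a_i = (0, 0)
  -> stationarity OK
Primal feasibility (all g_i <= 0): OK
Dual feasibility (all lambda_i >= 0): OK
Complementary slackness (lambda_i * g_i(x) = 0 for all i): OK

Verdict: yes, KKT holds.

yes


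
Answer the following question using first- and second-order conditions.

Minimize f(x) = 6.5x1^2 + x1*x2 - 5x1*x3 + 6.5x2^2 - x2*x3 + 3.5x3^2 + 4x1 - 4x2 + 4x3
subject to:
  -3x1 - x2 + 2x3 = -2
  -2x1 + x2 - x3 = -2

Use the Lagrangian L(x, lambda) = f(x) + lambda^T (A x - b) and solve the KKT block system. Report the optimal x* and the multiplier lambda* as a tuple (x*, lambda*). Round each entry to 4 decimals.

Form the Lagrangian:
  L(x, lambda) = (1/2) x^T Q x + c^T x + lambda^T (A x - b)
Stationarity (grad_x L = 0): Q x + c + A^T lambda = 0.
Primal feasibility: A x = b.

This gives the KKT block system:
  [ Q   A^T ] [ x     ]   [-c ]
  [ A    0  ] [ lambda ] = [ b ]

Solving the linear system:
  x*      = (0.8595, 0.0167, 0.2976)
  lambda* = (1.452, 4.6732)
  f(x*)   = 8.4061

x* = (0.8595, 0.0167, 0.2976), lambda* = (1.452, 4.6732)


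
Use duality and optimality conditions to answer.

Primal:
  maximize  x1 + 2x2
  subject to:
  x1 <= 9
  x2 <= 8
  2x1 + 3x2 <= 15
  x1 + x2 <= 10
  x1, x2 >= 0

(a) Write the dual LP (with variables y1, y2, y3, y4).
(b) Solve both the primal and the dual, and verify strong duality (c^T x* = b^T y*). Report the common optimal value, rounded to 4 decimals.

The standard primal-dual pair for 'max c^T x s.t. A x <= b, x >= 0' is:
  Dual:  min b^T y  s.t.  A^T y >= c,  y >= 0.

So the dual LP is:
  minimize  9y1 + 8y2 + 15y3 + 10y4
  subject to:
    y1 + 2y3 + y4 >= 1
    y2 + 3y3 + y4 >= 2
    y1, y2, y3, y4 >= 0

Solving the primal: x* = (0, 5).
  primal value c^T x* = 10.
Solving the dual: y* = (0, 0, 0.6667, 0).
  dual value b^T y* = 10.
Strong duality: c^T x* = b^T y*. Confirmed.

10


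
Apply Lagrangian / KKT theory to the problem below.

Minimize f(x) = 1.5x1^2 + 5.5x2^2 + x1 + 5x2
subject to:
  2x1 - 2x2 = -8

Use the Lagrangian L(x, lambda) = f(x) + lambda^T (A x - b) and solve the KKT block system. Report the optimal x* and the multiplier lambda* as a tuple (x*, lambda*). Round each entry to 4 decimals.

Form the Lagrangian:
  L(x, lambda) = (1/2) x^T Q x + c^T x + lambda^T (A x - b)
Stationarity (grad_x L = 0): Q x + c + A^T lambda = 0.
Primal feasibility: A x = b.

This gives the KKT block system:
  [ Q   A^T ] [ x     ]   [-c ]
  [ A    0  ] [ lambda ] = [ b ]

Solving the linear system:
  x*      = (-3.5714, 0.4286)
  lambda* = (4.8571)
  f(x*)   = 18.7143

x* = (-3.5714, 0.4286), lambda* = (4.8571)


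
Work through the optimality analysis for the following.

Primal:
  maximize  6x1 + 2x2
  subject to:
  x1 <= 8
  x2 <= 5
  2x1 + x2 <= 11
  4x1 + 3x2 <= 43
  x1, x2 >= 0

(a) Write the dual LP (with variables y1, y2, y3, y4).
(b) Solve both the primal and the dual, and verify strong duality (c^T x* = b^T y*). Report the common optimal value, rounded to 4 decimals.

The standard primal-dual pair for 'max c^T x s.t. A x <= b, x >= 0' is:
  Dual:  min b^T y  s.t.  A^T y >= c,  y >= 0.

So the dual LP is:
  minimize  8y1 + 5y2 + 11y3 + 43y4
  subject to:
    y1 + 2y3 + 4y4 >= 6
    y2 + y3 + 3y4 >= 2
    y1, y2, y3, y4 >= 0

Solving the primal: x* = (5.5, 0).
  primal value c^T x* = 33.
Solving the dual: y* = (0, 0, 3, 0).
  dual value b^T y* = 33.
Strong duality: c^T x* = b^T y*. Confirmed.

33


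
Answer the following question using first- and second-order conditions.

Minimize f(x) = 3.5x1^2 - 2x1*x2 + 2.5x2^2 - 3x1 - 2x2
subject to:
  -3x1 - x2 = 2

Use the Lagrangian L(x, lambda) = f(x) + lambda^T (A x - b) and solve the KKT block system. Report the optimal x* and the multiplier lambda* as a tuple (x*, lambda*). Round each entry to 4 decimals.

Form the Lagrangian:
  L(x, lambda) = (1/2) x^T Q x + c^T x + lambda^T (A x - b)
Stationarity (grad_x L = 0): Q x + c + A^T lambda = 0.
Primal feasibility: A x = b.

This gives the KKT block system:
  [ Q   A^T ] [ x     ]   [-c ]
  [ A    0  ] [ lambda ] = [ b ]

Solving the linear system:
  x*      = (-0.5781, -0.2656)
  lambda* = (-2.1719)
  f(x*)   = 3.3047

x* = (-0.5781, -0.2656), lambda* = (-2.1719)


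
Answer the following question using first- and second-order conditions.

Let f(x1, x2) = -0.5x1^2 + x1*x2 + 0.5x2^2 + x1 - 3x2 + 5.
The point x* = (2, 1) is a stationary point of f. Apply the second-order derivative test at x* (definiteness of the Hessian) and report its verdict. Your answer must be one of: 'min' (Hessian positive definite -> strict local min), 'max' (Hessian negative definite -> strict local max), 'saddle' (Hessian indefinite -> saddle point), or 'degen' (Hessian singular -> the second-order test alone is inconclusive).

Compute the Hessian H = grad^2 f:
  H = [[-1, 1], [1, 1]]
Verify stationarity: grad f(x*) = H x* + g = (0, 0).
Eigenvalues of H: -1.4142, 1.4142.
Eigenvalues have mixed signs, so H is indefinite -> x* is a saddle point.

saddle


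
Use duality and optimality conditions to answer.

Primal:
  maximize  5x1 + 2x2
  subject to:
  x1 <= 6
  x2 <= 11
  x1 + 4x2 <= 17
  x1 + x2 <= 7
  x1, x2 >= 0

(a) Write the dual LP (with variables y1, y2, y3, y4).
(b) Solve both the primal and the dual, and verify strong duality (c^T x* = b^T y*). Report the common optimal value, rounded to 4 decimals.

The standard primal-dual pair for 'max c^T x s.t. A x <= b, x >= 0' is:
  Dual:  min b^T y  s.t.  A^T y >= c,  y >= 0.

So the dual LP is:
  minimize  6y1 + 11y2 + 17y3 + 7y4
  subject to:
    y1 + y3 + y4 >= 5
    y2 + 4y3 + y4 >= 2
    y1, y2, y3, y4 >= 0

Solving the primal: x* = (6, 1).
  primal value c^T x* = 32.
Solving the dual: y* = (3, 0, 0, 2).
  dual value b^T y* = 32.
Strong duality: c^T x* = b^T y*. Confirmed.

32


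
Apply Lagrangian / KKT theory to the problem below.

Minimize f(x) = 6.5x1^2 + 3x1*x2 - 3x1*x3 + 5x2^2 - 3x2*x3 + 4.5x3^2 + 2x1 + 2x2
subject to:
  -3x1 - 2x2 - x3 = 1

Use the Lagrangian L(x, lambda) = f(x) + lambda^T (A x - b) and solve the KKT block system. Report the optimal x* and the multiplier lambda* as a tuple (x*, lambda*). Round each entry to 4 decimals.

Form the Lagrangian:
  L(x, lambda) = (1/2) x^T Q x + c^T x + lambda^T (A x - b)
Stationarity (grad_x L = 0): Q x + c + A^T lambda = 0.
Primal feasibility: A x = b.

This gives the KKT block system:
  [ Q   A^T ] [ x     ]   [-c ]
  [ A    0  ] [ lambda ] = [ b ]

Solving the linear system:
  x*      = (-0.1524, -0.2073, -0.128)
  lambda* = (-0.0732)
  f(x*)   = -0.3232

x* = (-0.1524, -0.2073, -0.128), lambda* = (-0.0732)


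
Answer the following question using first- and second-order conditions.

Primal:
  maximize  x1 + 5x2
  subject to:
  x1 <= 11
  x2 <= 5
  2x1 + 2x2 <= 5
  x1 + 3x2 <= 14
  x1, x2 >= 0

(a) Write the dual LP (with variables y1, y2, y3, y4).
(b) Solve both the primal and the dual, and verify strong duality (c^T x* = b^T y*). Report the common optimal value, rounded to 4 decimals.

The standard primal-dual pair for 'max c^T x s.t. A x <= b, x >= 0' is:
  Dual:  min b^T y  s.t.  A^T y >= c,  y >= 0.

So the dual LP is:
  minimize  11y1 + 5y2 + 5y3 + 14y4
  subject to:
    y1 + 2y3 + y4 >= 1
    y2 + 2y3 + 3y4 >= 5
    y1, y2, y3, y4 >= 0

Solving the primal: x* = (0, 2.5).
  primal value c^T x* = 12.5.
Solving the dual: y* = (0, 0, 2.5, 0).
  dual value b^T y* = 12.5.
Strong duality: c^T x* = b^T y*. Confirmed.

12.5


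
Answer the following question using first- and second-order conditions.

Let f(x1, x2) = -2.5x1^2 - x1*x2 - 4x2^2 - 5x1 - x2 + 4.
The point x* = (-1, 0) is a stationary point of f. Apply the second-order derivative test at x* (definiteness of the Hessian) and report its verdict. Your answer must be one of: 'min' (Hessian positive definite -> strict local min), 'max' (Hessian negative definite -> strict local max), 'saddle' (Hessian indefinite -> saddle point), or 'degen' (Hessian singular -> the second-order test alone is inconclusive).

Compute the Hessian H = grad^2 f:
  H = [[-5, -1], [-1, -8]]
Verify stationarity: grad f(x*) = H x* + g = (0, 0).
Eigenvalues of H: -8.3028, -4.6972.
Both eigenvalues < 0, so H is negative definite -> x* is a strict local max.

max


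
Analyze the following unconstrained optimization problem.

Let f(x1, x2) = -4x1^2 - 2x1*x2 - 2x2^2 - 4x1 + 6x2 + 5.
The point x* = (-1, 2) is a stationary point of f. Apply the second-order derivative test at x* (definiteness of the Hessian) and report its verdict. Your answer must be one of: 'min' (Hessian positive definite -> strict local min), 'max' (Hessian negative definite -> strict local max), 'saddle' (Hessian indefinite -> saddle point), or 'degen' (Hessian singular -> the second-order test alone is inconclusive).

Compute the Hessian H = grad^2 f:
  H = [[-8, -2], [-2, -4]]
Verify stationarity: grad f(x*) = H x* + g = (0, 0).
Eigenvalues of H: -8.8284, -3.1716.
Both eigenvalues < 0, so H is negative definite -> x* is a strict local max.

max
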